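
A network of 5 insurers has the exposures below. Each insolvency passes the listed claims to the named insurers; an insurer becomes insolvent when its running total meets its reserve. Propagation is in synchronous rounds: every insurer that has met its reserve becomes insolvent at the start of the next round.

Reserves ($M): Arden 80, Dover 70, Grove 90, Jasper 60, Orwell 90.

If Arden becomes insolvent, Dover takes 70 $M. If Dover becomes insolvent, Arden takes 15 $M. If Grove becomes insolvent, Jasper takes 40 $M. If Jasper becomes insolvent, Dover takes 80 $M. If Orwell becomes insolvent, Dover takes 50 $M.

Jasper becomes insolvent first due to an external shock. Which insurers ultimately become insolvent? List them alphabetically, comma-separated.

Dover, Jasper

Round 1 — Jasper becomes insolvent (initial).
  Dover: +80 → 80 ≥ 70
Round 2 — Dover becomes insolvent.
  Arden: +15 → 15 < 80
No further insolvencies.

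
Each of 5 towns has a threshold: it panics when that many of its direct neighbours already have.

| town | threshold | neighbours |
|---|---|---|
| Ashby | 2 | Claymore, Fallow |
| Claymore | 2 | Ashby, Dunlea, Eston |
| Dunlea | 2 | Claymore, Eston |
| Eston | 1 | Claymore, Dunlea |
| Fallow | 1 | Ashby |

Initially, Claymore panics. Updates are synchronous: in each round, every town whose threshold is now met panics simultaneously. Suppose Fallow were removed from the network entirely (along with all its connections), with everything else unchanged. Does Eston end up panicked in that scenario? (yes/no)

With Fallow removed:
Round 1 — Claymore panics (initial).
Round 2 — checking thresholds:
  Ashby: 1 of 1 neighbours < 2, not yet.
  Dunlea: 1 of 2 neighbours < 2, not yet.
  Eston: 1 of 2 neighbours ≥ 1, panics.
Round 3 — checking thresholds:
  Ashby: 1 of 1 neighbours < 2, not yet.
  Dunlea: 2 of 2 neighbours ≥ 2, panics.
Round 4 — no new panics; cascade stops.

yes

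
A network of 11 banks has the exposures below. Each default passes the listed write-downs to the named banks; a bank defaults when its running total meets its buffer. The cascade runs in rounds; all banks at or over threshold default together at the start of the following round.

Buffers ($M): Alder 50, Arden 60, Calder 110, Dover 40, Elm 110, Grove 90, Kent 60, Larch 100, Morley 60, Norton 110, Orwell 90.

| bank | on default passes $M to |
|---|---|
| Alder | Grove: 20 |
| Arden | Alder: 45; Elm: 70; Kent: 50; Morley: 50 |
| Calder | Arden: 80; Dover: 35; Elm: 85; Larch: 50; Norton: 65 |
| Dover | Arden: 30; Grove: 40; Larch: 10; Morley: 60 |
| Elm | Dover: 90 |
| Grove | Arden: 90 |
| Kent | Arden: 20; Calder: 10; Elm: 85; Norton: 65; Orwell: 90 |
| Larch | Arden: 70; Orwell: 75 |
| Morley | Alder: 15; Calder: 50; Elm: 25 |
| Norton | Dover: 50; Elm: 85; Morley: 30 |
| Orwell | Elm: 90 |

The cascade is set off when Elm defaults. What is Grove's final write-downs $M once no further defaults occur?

40

Round 1 — Elm defaults (initial).
  Dover: +90 → 90 ≥ 40
Round 2 — Dover defaults.
  Arden: +30 → 30 < 60
  Grove: +40 → 40 < 90
  Larch: +10 → 10 < 100
  Morley: +60 → 60 ≥ 60
Round 3 — Morley defaults.
  Alder: +15 → 15 < 50
  Calder: +50 → 50 < 110
No further defaults.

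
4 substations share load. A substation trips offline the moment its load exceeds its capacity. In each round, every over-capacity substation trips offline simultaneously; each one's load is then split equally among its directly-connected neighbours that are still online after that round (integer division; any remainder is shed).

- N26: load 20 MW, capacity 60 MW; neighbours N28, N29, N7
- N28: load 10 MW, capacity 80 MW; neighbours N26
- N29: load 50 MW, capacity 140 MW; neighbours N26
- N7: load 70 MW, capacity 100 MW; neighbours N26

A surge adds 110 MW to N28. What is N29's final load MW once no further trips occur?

Round 1 — N28 at 120 > 80. N28 trips offline.
  N28 sheds 120 MW to N26: 120 each.
    N26: 20+120 = 140 > 60
Round 2 — N26 trips offline.
  N26 sheds 140 MW to N29, N7: 70 each.
    N29: 50+70 = 120 ≤ 140
    N7: 70+70 = 140 > 100
Round 3 — N7 trips offline.
  N7 sheds 140 MW: no online neighbours, lost.
No further trips.

120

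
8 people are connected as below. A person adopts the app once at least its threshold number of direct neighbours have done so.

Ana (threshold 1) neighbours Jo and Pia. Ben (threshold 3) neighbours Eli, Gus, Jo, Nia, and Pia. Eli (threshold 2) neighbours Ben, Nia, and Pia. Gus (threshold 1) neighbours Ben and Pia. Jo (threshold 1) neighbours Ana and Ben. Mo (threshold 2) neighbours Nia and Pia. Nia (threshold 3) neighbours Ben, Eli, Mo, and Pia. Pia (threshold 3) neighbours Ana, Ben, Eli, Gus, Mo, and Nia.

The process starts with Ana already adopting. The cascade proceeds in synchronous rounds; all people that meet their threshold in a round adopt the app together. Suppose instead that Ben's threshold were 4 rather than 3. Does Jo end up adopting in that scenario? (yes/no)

yes

With Ben's threshold at 4:
Round 1 — Ana adopts the app (initial).
Round 2 — checking thresholds:
  Jo: 1 of 2 neighbours ≥ 1, adopts the app.
  Pia: 1 of 6 neighbours < 3, holds.
Round 3 — no new adoptions; cascade stops.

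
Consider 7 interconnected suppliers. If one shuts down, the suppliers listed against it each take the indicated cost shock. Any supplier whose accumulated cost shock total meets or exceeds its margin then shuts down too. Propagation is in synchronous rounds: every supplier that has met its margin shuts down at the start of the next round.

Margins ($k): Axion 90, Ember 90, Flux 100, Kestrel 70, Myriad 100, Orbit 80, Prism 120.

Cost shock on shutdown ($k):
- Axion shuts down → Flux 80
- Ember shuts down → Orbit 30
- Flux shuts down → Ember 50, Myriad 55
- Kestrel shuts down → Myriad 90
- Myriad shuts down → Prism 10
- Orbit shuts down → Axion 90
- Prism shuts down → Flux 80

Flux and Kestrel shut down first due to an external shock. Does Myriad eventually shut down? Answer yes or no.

Round 1 — Flux, Kestrel shut down (initial).
  Ember: +50 → 50 < 90
  Myriad: +55+90 → 145 ≥ 100
Round 2 — Myriad shuts down.
  Prism: +10 → 10 < 120
No further shutdowns.

yes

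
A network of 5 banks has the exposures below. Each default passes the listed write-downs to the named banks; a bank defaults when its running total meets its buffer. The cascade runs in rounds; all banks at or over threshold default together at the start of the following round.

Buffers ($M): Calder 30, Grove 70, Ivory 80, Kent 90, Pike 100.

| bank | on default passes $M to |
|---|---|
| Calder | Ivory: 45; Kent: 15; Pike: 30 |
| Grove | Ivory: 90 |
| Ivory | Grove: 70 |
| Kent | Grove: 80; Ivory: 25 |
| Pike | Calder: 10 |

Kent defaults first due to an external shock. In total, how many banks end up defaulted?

3

Round 1 — Kent defaults (initial).
  Grove: +80 → 80 ≥ 70
  Ivory: +25 → 25 < 80
Round 2 — Grove defaults.
  Ivory: +90 → 115 ≥ 80
Round 3 — Ivory defaults.
No further defaults.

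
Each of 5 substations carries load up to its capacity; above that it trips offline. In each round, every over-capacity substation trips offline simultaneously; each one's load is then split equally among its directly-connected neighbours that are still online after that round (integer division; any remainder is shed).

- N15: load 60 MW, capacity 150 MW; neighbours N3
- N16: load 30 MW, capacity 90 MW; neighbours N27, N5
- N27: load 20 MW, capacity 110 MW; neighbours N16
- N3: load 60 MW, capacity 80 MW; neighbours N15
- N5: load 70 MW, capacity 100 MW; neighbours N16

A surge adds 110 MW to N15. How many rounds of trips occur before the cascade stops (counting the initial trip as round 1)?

2

Round 1 — N15 at 170 > 150. N15 trips offline.
  N15 sheds 170 MW to N3: 170 each.
    N3: 60+170 = 230 > 80
Round 2 — N3 trips offline.
  N3 sheds 230 MW: no online neighbours, lost.
No further trips.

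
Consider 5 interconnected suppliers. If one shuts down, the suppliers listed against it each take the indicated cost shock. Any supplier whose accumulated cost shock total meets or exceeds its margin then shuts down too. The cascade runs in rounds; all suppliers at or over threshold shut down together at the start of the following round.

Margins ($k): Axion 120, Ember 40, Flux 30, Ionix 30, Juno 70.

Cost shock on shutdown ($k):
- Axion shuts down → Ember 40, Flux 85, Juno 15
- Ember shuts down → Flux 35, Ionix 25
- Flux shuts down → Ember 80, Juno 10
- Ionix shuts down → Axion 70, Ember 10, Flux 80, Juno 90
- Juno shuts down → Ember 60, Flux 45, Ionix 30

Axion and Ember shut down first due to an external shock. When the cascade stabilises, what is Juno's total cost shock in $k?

Round 1 — Axion, Ember shut down (initial).
  Flux: +85+35 → 120 ≥ 30
  Ionix: +25 → 25 < 30
  Juno: +15 → 15 < 70
Round 2 — Flux shuts down.
  Juno: +10 → 25 < 70
No further shutdowns.

25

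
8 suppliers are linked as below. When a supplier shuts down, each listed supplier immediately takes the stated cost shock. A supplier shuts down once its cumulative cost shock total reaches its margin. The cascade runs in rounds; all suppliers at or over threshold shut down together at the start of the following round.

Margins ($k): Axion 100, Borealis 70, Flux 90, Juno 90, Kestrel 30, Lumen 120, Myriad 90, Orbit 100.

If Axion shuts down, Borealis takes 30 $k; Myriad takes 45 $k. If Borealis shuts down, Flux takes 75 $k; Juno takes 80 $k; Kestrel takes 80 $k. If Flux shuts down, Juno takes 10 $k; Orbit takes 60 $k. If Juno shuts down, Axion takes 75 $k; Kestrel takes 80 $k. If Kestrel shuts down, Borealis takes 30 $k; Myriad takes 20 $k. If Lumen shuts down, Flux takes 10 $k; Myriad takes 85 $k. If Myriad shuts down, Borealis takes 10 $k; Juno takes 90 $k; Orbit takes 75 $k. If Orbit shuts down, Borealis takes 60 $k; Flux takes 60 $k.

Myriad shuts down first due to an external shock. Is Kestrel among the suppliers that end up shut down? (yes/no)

Round 1 — Myriad shuts down (initial).
  Borealis: +10 → 10 < 70
  Juno: +90 → 90 ≥ 90
  Orbit: +75 → 75 < 100
Round 2 — Juno shuts down.
  Axion: +75 → 75 < 100
  Kestrel: +80 → 80 ≥ 30
Round 3 — Kestrel shuts down.
  Borealis: +30 → 40 < 70
No further shutdowns.

yes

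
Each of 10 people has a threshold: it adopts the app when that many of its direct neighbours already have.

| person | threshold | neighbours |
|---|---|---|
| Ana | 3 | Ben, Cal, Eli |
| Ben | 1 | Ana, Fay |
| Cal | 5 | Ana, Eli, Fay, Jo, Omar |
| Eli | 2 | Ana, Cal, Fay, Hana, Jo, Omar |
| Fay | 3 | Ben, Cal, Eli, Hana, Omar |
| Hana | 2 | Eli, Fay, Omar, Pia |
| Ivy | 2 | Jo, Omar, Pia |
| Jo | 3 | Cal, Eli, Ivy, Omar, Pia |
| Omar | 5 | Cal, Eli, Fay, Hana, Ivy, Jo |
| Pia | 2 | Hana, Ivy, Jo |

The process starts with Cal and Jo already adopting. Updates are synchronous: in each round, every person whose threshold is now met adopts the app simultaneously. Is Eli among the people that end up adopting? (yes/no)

Round 1 — Cal, Jo adopt the app (initial).
Round 2 — checking thresholds:
  Ana: 1 of 3 neighbours < 3, below threshold.
  Eli: 2 of 6 neighbours ≥ 2, adopts the app.
  Fay: 1 of 5 neighbours < 3, below threshold.
  Ivy: 1 of 3 neighbours < 2, below threshold.
  Omar: 2 of 6 neighbours < 5, below threshold.
  Pia: 1 of 3 neighbours < 2, below threshold.
Round 3 — no new adoptions; cascade stops.

yes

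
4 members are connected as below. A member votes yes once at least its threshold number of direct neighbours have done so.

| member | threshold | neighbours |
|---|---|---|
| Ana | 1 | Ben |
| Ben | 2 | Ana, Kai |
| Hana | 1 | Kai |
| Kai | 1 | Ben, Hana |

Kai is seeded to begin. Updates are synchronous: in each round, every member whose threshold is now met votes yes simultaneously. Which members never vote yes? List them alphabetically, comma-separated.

Round 1 — Kai votes yes (initial).
Round 2 — checking thresholds:
  Ben: 1 of 2 neighbours < 2, not yet.
  Hana: 1 of 1 neighbours ≥ 1, votes yes.
Round 3 — no new yes votes; cascade stops.

Ana, Ben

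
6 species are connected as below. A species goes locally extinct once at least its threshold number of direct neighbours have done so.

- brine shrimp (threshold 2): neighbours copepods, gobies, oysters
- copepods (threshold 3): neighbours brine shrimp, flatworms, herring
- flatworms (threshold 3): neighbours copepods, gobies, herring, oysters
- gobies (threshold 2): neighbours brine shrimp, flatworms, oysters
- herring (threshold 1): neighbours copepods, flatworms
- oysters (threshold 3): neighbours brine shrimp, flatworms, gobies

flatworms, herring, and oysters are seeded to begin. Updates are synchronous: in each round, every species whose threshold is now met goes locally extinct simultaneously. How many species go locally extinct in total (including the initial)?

6

Round 1 — flatworms, herring, oysters go locally extinct (initial).
Round 2 — checking thresholds:
  brine shrimp: 1 of 3 neighbours < 2, below threshold.
  copepods: 2 of 3 neighbours < 3, below threshold.
  gobies: 2 of 3 neighbours ≥ 2, goes locally extinct.
Round 3 — checking thresholds:
  brine shrimp: 2 of 3 neighbours ≥ 2, goes locally extinct.
  copepods: 2 of 3 neighbours < 3, below threshold.
Round 4 — checking thresholds:
  copepods: 3 of 3 neighbours ≥ 3, goes locally extinct.
Round 5 — no new extinctions; cascade stops.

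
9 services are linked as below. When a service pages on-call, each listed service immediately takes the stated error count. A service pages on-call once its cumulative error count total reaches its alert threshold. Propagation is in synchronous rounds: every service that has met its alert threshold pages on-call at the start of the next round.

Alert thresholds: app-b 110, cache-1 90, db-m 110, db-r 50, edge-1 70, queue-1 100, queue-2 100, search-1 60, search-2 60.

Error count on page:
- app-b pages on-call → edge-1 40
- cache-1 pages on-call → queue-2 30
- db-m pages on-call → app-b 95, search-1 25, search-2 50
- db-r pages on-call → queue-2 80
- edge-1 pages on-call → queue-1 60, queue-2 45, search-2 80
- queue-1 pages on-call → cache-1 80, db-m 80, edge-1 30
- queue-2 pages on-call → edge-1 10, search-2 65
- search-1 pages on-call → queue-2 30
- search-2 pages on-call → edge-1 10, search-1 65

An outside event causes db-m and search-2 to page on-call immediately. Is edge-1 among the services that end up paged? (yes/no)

no

Round 1 — db-m, search-2 page on-call (initial).
  app-b: +95 → 95 < 110
  edge-1: +10 → 10 < 70
  search-1: +25+65 → 90 ≥ 60
Round 2 — search-1 pages on-call.
  queue-2: +30 → 30 < 100
No further pages.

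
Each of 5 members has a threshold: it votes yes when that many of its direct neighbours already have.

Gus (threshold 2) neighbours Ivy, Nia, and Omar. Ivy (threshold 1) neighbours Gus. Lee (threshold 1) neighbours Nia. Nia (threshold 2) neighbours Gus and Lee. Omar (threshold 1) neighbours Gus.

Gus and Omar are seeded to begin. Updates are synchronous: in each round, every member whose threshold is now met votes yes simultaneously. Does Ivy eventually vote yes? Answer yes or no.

Round 1 — Gus, Omar vote yes (initial).
Round 2 — checking thresholds:
  Ivy: 1 of 1 neighbours ≥ 1, votes yes.
  Nia: 1 of 2 neighbours < 2, below threshold.
Round 3 — no new yes votes; cascade stops.

yes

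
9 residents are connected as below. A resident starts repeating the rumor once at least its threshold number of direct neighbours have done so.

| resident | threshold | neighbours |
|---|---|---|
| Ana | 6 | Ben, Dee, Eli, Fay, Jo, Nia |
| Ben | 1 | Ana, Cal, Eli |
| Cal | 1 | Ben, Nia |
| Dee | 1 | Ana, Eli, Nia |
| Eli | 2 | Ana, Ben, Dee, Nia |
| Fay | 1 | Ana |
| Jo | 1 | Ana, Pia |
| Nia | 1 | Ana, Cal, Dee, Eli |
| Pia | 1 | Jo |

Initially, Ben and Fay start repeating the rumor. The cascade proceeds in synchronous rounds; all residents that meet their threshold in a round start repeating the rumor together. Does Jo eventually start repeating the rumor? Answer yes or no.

no

Round 1 — Ben, Fay start repeating the rumor (initial).
Round 2 — checking thresholds:
  Ana: 2 of 6 neighbours < 6, not yet.
  Cal: 1 of 2 neighbours ≥ 1, starts repeating the rumor.
  Eli: 1 of 4 neighbours < 2, not yet.
Round 3 — checking thresholds:
  Ana: 2 of 6 neighbours < 6, not yet.
  Eli: 1 of 4 neighbours < 2, not yet.
  Nia: 1 of 4 neighbours ≥ 1, starts repeating the rumor.
Round 4 — checking thresholds:
  Ana: 3 of 6 neighbours < 6, not yet.
  Dee: 1 of 3 neighbours ≥ 1, starts repeating the rumor.
  Eli: 2 of 4 neighbours ≥ 2, starts repeating the rumor.
Round 5 — no new spreads; cascade stops.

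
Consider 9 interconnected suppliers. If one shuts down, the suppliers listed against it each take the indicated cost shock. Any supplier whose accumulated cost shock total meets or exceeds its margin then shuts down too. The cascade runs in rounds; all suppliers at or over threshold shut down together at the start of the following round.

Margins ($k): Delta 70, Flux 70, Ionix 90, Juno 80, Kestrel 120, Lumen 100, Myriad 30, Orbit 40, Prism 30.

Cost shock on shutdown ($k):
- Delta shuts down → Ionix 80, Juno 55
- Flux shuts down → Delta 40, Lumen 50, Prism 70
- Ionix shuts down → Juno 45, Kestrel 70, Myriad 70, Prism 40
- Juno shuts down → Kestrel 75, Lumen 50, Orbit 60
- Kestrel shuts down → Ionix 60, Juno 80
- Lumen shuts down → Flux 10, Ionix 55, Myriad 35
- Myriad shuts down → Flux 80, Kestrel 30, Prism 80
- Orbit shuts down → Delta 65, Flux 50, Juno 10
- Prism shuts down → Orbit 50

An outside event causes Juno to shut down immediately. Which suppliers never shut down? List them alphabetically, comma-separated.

Round 1 — Juno shuts down (initial).
  Kestrel: +75 → 75 < 120
  Lumen: +50 → 50 < 100
  Orbit: +60 → 60 ≥ 40
Round 2 — Orbit shuts down.
  Delta: +65 → 65 < 70
  Flux: +50 → 50 < 70
No further shutdowns.

Delta, Flux, Ionix, Kestrel, Lumen, Myriad, Prism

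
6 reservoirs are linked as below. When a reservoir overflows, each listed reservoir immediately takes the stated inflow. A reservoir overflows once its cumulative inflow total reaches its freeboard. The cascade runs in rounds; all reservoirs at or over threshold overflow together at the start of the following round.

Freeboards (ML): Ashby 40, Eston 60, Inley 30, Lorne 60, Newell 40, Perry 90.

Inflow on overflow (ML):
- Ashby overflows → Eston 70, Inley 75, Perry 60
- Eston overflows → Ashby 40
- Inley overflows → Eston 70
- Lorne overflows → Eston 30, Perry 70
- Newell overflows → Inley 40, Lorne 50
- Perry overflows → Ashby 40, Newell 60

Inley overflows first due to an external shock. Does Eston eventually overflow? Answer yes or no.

yes

Round 1 — Inley overflows (initial).
  Eston: +70 → 70 ≥ 60
Round 2 — Eston overflows.
  Ashby: +40 → 40 ≥ 40
Round 3 — Ashby overflows.
  Perry: +60 → 60 < 90
No further overflows.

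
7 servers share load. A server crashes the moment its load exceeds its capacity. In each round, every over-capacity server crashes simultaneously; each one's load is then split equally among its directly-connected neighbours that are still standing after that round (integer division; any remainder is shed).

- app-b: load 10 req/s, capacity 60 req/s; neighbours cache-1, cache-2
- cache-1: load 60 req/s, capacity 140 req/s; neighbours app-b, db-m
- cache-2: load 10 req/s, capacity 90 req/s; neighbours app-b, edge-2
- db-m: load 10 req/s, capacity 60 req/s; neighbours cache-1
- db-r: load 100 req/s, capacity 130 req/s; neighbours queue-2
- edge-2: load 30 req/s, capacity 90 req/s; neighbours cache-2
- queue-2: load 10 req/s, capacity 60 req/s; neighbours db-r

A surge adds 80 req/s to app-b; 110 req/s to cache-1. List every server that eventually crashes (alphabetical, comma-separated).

app-b, cache-1, cache-2, db-m, edge-2

Round 1 — app-b at 90 > 60; cache-1 at 170 > 140. app-b, cache-1 crash.
  app-b sheds 90 req/s to cache-2: 90 each.
    cache-2: 10+90 = 100 > 90
  cache-1 sheds 170 req/s to db-m: 170 each.
    db-m: 10+170 = 180 > 60
Round 2 — cache-2, db-m crash.
  cache-2 sheds 100 req/s to edge-2: 100 each.
    edge-2: 30+100 = 130 > 90
  db-m sheds 180 req/s: no online neighbours, lost.
Round 3 — edge-2 crashes.
  edge-2 sheds 130 req/s: no online neighbours, lost.
No further crashes.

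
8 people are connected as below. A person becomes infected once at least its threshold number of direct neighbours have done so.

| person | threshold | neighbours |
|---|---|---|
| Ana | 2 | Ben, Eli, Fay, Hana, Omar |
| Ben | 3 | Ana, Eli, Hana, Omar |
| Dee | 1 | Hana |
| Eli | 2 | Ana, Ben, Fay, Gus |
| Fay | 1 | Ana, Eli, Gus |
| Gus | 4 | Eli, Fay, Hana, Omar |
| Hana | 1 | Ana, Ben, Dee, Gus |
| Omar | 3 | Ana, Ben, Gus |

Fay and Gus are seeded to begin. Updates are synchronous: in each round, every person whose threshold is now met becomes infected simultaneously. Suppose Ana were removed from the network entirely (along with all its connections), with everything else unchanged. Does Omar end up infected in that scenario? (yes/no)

With Ana removed:
Round 1 — Fay, Gus become infected (initial).
Round 2 — checking thresholds:
  Eli: 2 of 3 neighbours ≥ 2, becomes infected.
  Hana: 1 of 3 neighbours ≥ 1, becomes infected.
  Omar: 1 of 2 neighbours < 3, holds.
Round 3 — checking thresholds:
  Ben: 2 of 3 neighbours < 3, holds.
  Dee: 1 of 1 neighbours ≥ 1, becomes infected.
  Omar: 1 of 2 neighbours < 3, holds.
Round 4 — no new infections; cascade stops.

no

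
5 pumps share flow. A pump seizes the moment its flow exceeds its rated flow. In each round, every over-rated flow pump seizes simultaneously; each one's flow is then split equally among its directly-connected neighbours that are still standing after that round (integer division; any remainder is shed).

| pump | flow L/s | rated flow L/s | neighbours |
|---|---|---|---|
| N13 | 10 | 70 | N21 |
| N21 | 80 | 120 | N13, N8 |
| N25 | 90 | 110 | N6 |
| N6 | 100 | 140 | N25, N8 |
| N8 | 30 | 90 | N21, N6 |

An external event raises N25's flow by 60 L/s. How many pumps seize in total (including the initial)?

5

Round 1 — N25 at 150 > 110. N25 seizes.
  N25 sheds 150 L/s to N6: 150 each.
    N6: 100+150 = 250 > 140
Round 2 — N6 seizes.
  N6 sheds 250 L/s to N8: 250 each.
    N8: 30+250 = 280 > 90
Round 3 — N8 seizes.
  N8 sheds 280 L/s to N21: 280 each.
    N21: 80+280 = 360 > 120
Round 4 — N21 seizes.
  N21 sheds 360 L/s to N13: 360 each.
    N13: 10+360 = 370 > 70
Round 5 — N13 seizes.
  N13 sheds 370 L/s: no online neighbours, lost.
No further seizures.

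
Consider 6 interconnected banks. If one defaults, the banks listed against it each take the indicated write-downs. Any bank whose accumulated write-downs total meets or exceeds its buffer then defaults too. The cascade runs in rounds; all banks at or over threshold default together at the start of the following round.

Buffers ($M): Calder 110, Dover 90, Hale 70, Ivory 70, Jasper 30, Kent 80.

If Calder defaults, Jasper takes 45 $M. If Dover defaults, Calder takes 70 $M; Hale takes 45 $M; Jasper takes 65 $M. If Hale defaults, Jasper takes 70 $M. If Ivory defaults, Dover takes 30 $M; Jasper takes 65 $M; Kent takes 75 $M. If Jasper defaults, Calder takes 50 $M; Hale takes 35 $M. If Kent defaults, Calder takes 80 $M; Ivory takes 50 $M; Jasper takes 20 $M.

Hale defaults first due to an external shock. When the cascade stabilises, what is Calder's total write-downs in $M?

Round 1 — Hale defaults (initial).
  Jasper: +70 → 70 ≥ 30
Round 2 — Jasper defaults.
  Calder: +50 → 50 < 110
No further defaults.

50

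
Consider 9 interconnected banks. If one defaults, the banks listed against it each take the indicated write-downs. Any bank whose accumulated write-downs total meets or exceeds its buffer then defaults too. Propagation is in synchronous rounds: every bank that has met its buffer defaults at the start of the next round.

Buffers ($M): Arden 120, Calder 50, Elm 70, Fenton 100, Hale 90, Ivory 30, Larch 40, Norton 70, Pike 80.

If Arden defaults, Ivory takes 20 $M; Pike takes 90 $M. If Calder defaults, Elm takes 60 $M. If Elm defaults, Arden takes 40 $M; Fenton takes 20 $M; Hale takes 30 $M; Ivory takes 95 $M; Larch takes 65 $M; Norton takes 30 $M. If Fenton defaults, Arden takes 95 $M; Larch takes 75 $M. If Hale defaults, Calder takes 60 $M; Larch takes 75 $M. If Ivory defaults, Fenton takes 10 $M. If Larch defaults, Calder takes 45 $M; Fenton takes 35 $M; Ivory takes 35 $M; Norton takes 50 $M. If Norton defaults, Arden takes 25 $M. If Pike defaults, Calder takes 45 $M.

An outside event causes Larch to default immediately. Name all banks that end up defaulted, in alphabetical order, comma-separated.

Ivory, Larch

Round 1 — Larch defaults (initial).
  Calder: +45 → 45 < 50
  Fenton: +35 → 35 < 100
  Ivory: +35 → 35 ≥ 30
  Norton: +50 → 50 < 70
Round 2 — Ivory defaults.
  Fenton: +10 → 45 < 100
No further defaults.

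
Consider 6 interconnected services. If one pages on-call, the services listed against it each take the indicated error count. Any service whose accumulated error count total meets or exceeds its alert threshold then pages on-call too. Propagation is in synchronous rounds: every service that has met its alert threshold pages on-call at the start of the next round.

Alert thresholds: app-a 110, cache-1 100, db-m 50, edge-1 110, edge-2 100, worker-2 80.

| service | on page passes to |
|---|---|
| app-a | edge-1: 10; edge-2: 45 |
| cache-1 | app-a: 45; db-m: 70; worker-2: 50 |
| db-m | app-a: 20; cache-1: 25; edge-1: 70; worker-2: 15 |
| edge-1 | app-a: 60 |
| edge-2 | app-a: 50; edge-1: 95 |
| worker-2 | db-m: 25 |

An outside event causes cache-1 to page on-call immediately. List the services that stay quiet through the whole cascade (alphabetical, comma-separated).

app-a, edge-1, edge-2, worker-2

Round 1 — cache-1 pages on-call (initial).
  app-a: +45 → 45 < 110
  db-m: +70 → 70 ≥ 50
  worker-2: +50 → 50 < 80
Round 2 — db-m pages on-call.
  app-a: +20 → 65 < 110
  edge-1: +70 → 70 < 110
  worker-2: +15 → 65 < 80
No further pages.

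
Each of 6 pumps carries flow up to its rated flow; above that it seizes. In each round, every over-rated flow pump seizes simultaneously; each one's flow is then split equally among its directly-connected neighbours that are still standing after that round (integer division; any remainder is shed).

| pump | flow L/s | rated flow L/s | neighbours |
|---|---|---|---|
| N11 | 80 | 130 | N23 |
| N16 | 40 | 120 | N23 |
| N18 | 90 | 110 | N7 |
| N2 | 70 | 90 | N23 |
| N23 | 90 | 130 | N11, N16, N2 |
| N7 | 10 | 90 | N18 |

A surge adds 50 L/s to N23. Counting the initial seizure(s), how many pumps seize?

Round 1 — N23 at 140 > 130. N23 seizes.
  N23 sheds 140 L/s to N11, N16, N2: 46 each (2 lost).
    N11: 80+46 = 126 ≤ 130
    N16: 40+46 = 86 ≤ 120
    N2: 70+46 = 116 > 90
Round 2 — N2 seizes.
  N2 sheds 116 L/s: no online neighbours, lost.
No further seizures.

2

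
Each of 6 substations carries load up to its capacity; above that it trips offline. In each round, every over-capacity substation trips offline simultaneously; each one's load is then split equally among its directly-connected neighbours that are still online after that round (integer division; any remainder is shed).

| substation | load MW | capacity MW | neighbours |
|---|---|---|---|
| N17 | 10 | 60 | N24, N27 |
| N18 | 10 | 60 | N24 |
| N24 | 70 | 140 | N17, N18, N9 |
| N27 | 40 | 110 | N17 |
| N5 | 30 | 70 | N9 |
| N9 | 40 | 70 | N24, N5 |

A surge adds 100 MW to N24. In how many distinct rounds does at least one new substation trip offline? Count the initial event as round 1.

Round 1 — N24 at 170 > 140. N24 trips offline.
  N24 sheds 170 MW to N17, N18, N9: 56 each (2 lost).
    N17: 10+56 = 66 > 60
    N18: 10+56 = 66 > 60
    N9: 40+56 = 96 > 70
Round 2 — N17, N18, N9 trip offline.
  N17 sheds 66 MW to N27: 66 each.
    N27: 40+66 = 106 ≤ 110
  N18 sheds 66 MW: no online neighbours, lost.
  N9 sheds 96 MW to N5: 96 each.
    N5: 30+96 = 126 > 70
Round 3 — N5 trips offline.
  N5 sheds 126 MW: no online neighbours, lost.
No further trips.

3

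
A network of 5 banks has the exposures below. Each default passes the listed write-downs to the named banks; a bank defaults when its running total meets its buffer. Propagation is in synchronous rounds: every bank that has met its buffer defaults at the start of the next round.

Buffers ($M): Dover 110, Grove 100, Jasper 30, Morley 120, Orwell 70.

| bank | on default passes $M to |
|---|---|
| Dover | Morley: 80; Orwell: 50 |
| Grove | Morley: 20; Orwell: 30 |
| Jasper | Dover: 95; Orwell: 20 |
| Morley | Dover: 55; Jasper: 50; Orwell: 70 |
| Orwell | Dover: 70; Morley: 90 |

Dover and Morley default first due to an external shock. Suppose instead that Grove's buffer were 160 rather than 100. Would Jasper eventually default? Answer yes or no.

yes

With Grove's buffer at 160:
Round 1 — Dover, Morley default (initial).
  Jasper: +50 → 50 ≥ 30
  Orwell: +50+70 → 120 ≥ 70
Round 2 — Jasper, Orwell default.
No further defaults.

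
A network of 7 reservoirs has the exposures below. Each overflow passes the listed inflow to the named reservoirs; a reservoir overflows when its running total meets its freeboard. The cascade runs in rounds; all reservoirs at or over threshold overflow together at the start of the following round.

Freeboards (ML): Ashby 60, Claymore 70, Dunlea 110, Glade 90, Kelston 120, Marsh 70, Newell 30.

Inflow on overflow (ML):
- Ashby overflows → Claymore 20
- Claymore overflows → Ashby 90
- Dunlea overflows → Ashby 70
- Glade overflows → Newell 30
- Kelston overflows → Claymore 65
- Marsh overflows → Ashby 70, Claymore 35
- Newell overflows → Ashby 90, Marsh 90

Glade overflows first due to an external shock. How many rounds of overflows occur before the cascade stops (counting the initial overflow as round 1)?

Round 1 — Glade overflows (initial).
  Newell: +30 → 30 ≥ 30
Round 2 — Newell overflows.
  Ashby: +90 → 90 ≥ 60
  Marsh: +90 → 90 ≥ 70
Round 3 — Ashby, Marsh overflow.
  Claymore: +20+35 → 55 < 70
No further overflows.

3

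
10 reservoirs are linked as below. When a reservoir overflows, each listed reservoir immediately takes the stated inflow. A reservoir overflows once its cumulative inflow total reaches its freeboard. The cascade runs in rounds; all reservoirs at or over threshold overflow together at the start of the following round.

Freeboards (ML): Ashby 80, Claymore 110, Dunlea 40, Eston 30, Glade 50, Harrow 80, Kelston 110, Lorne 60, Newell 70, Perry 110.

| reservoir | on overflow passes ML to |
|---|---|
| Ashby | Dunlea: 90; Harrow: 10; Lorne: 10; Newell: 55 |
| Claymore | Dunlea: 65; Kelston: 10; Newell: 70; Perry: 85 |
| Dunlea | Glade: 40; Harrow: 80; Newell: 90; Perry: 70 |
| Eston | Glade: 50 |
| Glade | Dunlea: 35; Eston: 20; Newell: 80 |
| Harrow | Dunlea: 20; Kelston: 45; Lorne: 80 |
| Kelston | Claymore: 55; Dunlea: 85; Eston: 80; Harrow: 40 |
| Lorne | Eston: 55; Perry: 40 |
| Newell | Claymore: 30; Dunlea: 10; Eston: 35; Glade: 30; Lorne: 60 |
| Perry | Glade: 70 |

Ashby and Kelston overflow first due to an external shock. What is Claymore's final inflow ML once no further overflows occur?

Round 1 — Ashby, Kelston overflow (initial).
  Claymore: +55 → 55 < 110
  Dunlea: +90+85 → 175 ≥ 40
  Eston: +80 → 80 ≥ 30
  Harrow: +10+40 → 50 < 80
  Lorne: +10 → 10 < 60
  Newell: +55 → 55 < 70
Round 2 — Dunlea, Eston overflow.
  Glade: +40+50 → 90 ≥ 50
  Harrow: +80 → 130 ≥ 80
  Newell: +90 → 145 ≥ 70
  Perry: +70 → 70 < 110
Round 3 — Glade, Harrow, Newell overflow.
  Claymore: +30 → 85 < 110
  Lorne: +80+60 → 150 ≥ 60
Round 4 — Lorne overflows.
  Perry: +40 → 110 ≥ 110
Round 5 — Perry overflows.
No further overflows.

85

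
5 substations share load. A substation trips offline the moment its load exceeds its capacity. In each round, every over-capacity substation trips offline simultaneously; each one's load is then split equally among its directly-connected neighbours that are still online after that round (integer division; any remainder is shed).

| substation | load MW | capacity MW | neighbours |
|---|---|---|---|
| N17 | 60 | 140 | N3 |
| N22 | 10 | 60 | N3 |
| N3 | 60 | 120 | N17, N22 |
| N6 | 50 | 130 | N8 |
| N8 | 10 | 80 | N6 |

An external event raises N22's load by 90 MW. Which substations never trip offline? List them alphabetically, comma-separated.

N6, N8

Round 1 — N22 at 100 > 60. N22 trips offline.
  N22 sheds 100 MW to N3: 100 each.
    N3: 60+100 = 160 > 120
Round 2 — N3 trips offline.
  N3 sheds 160 MW to N17: 160 each.
    N17: 60+160 = 220 > 140
Round 3 — N17 trips offline.
  N17 sheds 220 MW: no online neighbours, lost.
No further trips.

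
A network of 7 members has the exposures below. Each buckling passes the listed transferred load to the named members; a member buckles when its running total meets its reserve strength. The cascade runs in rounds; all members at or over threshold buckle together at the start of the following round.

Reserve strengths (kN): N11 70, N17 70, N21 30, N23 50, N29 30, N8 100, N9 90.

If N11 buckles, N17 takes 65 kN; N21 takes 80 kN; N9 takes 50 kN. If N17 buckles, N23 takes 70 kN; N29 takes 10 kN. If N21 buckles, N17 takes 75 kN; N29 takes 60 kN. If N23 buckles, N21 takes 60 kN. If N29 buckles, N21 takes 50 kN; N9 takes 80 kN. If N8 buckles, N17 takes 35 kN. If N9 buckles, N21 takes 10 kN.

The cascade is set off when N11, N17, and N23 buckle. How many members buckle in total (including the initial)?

6

Round 1 — N11, N17, N23 buckle (initial).
  N21: +80+60 → 140 ≥ 30
  N29: +10 → 10 < 30
  N9: +50 → 50 < 90
Round 2 — N21 buckles.
  N29: +60 → 70 ≥ 30
Round 3 — N29 buckles.
  N9: +80 → 130 ≥ 90
Round 4 — N9 buckles.
No further bucklings.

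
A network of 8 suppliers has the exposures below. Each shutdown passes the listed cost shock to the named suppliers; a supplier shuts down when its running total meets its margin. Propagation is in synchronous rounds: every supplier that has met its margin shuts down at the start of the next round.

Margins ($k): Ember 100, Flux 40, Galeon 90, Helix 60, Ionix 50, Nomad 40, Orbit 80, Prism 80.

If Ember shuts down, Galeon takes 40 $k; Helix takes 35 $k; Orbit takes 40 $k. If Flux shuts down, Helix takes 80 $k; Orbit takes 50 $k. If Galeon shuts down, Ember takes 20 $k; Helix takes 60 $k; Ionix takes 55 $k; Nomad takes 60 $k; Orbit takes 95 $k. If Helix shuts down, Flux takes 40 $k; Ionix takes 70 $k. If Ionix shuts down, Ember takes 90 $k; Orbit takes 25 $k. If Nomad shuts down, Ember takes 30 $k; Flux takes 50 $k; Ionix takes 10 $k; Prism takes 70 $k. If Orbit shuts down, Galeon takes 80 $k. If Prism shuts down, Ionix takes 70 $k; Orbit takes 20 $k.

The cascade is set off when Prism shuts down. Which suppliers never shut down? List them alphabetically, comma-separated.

Ember, Flux, Galeon, Helix, Nomad, Orbit

Round 1 — Prism shuts down (initial).
  Ionix: +70 → 70 ≥ 50
  Orbit: +20 → 20 < 80
Round 2 — Ionix shuts down.
  Ember: +90 → 90 < 100
  Orbit: +25 → 45 < 80
No further shutdowns.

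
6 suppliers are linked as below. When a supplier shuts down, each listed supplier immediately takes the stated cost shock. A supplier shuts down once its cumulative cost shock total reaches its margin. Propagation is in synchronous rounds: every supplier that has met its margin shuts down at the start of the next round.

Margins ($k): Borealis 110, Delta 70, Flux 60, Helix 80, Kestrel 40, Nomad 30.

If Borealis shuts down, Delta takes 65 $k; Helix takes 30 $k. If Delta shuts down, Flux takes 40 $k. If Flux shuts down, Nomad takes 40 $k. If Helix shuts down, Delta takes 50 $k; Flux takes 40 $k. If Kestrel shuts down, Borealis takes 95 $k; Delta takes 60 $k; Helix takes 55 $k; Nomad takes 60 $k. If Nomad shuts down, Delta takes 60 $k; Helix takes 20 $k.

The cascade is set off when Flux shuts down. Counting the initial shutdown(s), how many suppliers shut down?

2

Round 1 — Flux shuts down (initial).
  Nomad: +40 → 40 ≥ 30
Round 2 — Nomad shuts down.
  Delta: +60 → 60 < 70
  Helix: +20 → 20 < 80
No further shutdowns.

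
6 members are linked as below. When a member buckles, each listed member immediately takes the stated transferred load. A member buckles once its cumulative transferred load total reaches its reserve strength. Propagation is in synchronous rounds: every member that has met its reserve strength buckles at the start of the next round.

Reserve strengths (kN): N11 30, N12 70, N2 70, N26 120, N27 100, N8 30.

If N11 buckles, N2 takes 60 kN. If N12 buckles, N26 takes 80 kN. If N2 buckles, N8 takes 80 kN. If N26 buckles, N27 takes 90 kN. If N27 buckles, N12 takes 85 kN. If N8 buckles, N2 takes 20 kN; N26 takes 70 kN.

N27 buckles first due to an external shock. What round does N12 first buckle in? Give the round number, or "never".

2

Round 1 — N27 buckles (initial).
  N12: +85 → 85 ≥ 70
Round 2 — N12 buckles.
  N26: +80 → 80 < 120
No further bucklings.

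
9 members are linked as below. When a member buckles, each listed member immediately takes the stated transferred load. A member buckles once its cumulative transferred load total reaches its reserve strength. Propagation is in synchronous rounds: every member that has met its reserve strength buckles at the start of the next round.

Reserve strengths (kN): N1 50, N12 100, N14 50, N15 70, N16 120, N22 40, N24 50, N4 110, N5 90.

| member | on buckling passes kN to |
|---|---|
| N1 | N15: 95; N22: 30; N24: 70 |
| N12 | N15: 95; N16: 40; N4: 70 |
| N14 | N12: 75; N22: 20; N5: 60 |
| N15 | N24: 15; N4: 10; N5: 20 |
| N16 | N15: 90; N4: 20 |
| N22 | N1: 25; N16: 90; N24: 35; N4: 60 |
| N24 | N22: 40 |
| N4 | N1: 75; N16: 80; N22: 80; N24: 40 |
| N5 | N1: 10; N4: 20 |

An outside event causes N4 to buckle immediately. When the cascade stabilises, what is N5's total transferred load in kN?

Round 1 — N4 buckles (initial).
  N1: +75 → 75 ≥ 50
  N16: +80 → 80 < 120
  N22: +80 → 80 ≥ 40
  N24: +40 → 40 < 50
Round 2 — N1, N22 buckle.
  N15: +95 → 95 ≥ 70
  N16: +90 → 170 ≥ 120
  N24: +70+35 → 145 ≥ 50
Round 3 — N15, N16, N24 buckle.
  N5: +20 → 20 < 90
No further bucklings.

20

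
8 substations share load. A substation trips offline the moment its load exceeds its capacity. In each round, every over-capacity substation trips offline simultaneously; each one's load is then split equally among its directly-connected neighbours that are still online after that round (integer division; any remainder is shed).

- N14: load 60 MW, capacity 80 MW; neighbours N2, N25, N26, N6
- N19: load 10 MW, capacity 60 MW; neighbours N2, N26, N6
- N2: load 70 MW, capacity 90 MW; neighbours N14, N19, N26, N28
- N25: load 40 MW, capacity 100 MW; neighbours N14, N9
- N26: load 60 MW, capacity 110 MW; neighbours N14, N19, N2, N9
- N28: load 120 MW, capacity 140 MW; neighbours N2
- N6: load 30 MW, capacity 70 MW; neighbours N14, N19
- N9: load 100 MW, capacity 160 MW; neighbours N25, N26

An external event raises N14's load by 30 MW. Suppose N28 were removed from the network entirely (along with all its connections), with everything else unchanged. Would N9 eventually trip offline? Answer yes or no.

With N28 removed:
Round 1 — N14 at 90 > 80. N14 trips offline.
  N14 sheds 90 MW to N2, N25, N26, N6: 22 each (2 lost).
    N2: 70+22 = 92 > 90
    N25: 40+22 = 62 ≤ 100
    N26: 60+22 = 82 ≤ 110
    N6: 30+22 = 52 ≤ 70
Round 2 — N2 trips offline.
  N2 sheds 92 MW to N19, N26: 46 each.
    N19: 10+46 = 56 ≤ 60
    N26: 82+46 = 128 > 110
Round 3 — N26 trips offline.
  N26 sheds 128 MW to N19, N9: 64 each.
    N19: 56+64 = 120 > 60
    N9: 100+64 = 164 > 160
Round 4 — N19, N9 trip offline.
  N19 sheds 120 MW to N6: 120 each.
    N6: 52+120 = 172 > 70
  N9 sheds 164 MW to N25: 164 each.
    N25: 62+164 = 226 > 100
Round 5 — N25, N6 trip offline.
  N25 sheds 226 MW: no online neighbours, lost.
  N6 sheds 172 MW: no online neighbours, lost.
No further trips.

yes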